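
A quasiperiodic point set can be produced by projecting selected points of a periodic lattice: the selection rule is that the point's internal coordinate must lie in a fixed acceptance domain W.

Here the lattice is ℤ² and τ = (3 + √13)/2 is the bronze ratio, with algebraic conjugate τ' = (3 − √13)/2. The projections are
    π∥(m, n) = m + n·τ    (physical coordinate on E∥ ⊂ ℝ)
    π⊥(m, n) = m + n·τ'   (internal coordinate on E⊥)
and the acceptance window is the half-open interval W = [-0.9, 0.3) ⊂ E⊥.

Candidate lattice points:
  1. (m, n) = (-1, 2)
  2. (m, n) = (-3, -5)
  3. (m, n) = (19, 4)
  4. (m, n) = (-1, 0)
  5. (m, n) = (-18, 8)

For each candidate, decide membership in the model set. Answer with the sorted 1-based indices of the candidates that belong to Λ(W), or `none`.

none

τ' = (3−√13)/2 ≈ -0.30278.
[1] lift (-1,2): star map gives -1.60555; window check -0.9 ≤ -1.60555 < 0.3 is false → out
[2] lift (-3,-5): star map gives -1.48612; window check -0.9 ≤ -1.48612 < 0.3 is false → out
[3] lift (19,4): star map gives 17.78890; window check -0.9 ≤ 17.78890 < 0.3 is false → out
[4] lift (-1,0): star map gives -1.00000; window check -0.9 ≤ -1.00000 < 0.3 is false → out
[5] lift (-18,8): star map gives -20.42221; window check -0.9 ≤ -20.42221 < 0.3 is false → out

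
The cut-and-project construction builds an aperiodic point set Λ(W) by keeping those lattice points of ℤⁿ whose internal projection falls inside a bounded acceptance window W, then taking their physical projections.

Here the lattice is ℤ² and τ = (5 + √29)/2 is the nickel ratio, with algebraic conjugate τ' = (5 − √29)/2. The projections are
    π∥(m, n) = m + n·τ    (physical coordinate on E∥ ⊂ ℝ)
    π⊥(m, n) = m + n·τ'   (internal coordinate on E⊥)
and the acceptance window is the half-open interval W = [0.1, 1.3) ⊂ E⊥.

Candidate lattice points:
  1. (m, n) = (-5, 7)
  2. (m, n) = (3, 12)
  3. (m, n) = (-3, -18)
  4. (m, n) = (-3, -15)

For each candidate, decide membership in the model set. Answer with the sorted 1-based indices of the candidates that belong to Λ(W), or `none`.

τ' = (5−√29)/2 ≈ -0.192582.
candidate 1: (m,n)=(-5,7) → π∥ = -5+7·τ ≈ 31.348077, π⊥ = -5+7·τ' ≈ -6.348077 ∉ [0.1, 1.3) ⇒ out
candidate 2: (m,n)=(3,12) → π∥ = 3+12·τ ≈ 65.310989, π⊥ = 3+12·τ' ≈ 0.689011 ∈ [0.1, 1.3) ⇒ IN Λ
candidate 3: (m,n)=(-3,-18) → π∥ = -3-18·τ ≈ -96.466483, π⊥ = -3-18·τ' ≈ 0.466483 ∈ [0.1, 1.3) ⇒ IN Λ
candidate 4: (m,n)=(-3,-15) → π∥ = -3-15·τ ≈ -80.888736, π⊥ = -3-15·τ' ≈ -0.111264 ∉ [0.1, 1.3) ⇒ out

2, 3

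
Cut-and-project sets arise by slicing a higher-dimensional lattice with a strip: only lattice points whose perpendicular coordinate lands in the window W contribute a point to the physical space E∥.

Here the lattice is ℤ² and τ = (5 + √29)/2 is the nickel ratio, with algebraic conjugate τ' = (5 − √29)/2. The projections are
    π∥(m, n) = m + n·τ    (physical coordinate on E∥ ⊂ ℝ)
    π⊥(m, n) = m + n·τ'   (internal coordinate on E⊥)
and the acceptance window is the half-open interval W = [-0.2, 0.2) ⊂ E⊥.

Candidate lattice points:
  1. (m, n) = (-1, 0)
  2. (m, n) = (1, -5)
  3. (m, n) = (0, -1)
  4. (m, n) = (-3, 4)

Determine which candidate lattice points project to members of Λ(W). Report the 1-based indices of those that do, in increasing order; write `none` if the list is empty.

Numerically τ ≈ 5.1926 and τ' = −1/τ ≈ -0.1926.
candidate 1: (m,n)=(-1,0) → π∥ = -1+0·τ ≈ -1.0000, π⊥ = -1+0·τ' ≈ -1.0000 ∉ [-0.2, 0.2) ⇒ out
candidate 2: (m,n)=(1,-5) → π∥ = 1-5·τ ≈ -24.9629, π⊥ = 1-5·τ' ≈ 1.9629 ∉ [-0.2, 0.2) ⇒ out
candidate 3: (m,n)=(0,-1) → π∥ = 0-1·τ ≈ -5.1926, π⊥ = 0-1·τ' ≈ 0.1926 ∈ [-0.2, 0.2) ⇒ IN Λ
candidate 4: (m,n)=(-3,4) → π∥ = -3+4·τ ≈ 17.7703, π⊥ = -3+4·τ' ≈ -3.7703 ∉ [-0.2, 0.2) ⇒ out

3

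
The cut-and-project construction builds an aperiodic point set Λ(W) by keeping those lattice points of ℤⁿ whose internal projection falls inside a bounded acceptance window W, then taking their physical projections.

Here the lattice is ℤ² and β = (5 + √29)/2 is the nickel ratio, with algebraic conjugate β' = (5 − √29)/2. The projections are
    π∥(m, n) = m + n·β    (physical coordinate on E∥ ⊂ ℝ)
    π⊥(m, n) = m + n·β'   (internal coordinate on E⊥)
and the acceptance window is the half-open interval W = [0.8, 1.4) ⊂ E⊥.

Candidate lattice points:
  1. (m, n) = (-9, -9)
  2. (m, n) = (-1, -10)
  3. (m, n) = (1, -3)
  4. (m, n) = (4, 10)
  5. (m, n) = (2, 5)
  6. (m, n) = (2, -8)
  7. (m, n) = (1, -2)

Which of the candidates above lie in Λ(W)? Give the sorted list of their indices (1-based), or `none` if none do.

Numerically β ≈ 5.192582 and β' = −1/β ≈ -0.192582.
[1] lift (-9,-9): star map gives -7.266758; window check 0.8 ≤ -7.266758 < 1.4 is false → out
[2] lift (-1,-10): star map gives 0.925824; window check 0.8 ≤ 0.925824 < 1.4 is true → IN Λ
[3] lift (1,-3): star map gives 1.577747; window check 0.8 ≤ 1.577747 < 1.4 is false → out
[4] lift (4,10): star map gives 2.074176; window check 0.8 ≤ 2.074176 < 1.4 is false → out
[5] lift (2,5): star map gives 1.037088; window check 0.8 ≤ 1.037088 < 1.4 is true → IN Λ
[6] lift (2,-8): star map gives 3.540659; window check 0.8 ≤ 3.540659 < 1.4 is false → out
[7] lift (1,-2): star map gives 1.385165; window check 0.8 ≤ 1.385165 < 1.4 is true → IN Λ

2, 5, 7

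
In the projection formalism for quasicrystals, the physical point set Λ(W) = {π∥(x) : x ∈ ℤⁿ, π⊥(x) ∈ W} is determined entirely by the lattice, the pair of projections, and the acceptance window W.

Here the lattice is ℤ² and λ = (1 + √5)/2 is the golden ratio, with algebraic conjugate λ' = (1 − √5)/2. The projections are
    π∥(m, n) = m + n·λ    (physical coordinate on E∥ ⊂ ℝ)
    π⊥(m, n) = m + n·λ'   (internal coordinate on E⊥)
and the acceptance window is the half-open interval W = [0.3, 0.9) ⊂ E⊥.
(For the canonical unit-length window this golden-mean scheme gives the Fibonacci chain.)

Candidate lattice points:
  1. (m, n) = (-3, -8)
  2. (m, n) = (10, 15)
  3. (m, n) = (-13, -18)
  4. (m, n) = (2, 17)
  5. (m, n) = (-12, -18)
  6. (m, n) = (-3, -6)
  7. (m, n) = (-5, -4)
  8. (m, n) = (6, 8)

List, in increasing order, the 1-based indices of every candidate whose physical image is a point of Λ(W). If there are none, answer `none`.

2, 6

Numerically λ ≈ 1.6180 and λ' = −1/λ ≈ -0.6180.
#1 (-3,-8): internal coord -3 + (-8)·λ' = +1.9443; +1.9443 ∉ [0.3, 0.9) → out
#2 (10,15): internal coord 10 + (15)·λ' = +0.7295; +0.7295 ∈ [0.3, 0.9) → IN Λ
#3 (-13,-18): internal coord -13 + (-18)·λ' = -1.8754; -1.8754 ∉ [0.3, 0.9) → out
#4 (2,17): internal coord 2 + (17)·λ' = -8.5066; -8.5066 ∉ [0.3, 0.9) → out
#5 (-12,-18): internal coord -12 + (-18)·λ' = -0.8754; -0.8754 ∉ [0.3, 0.9) → out
#6 (-3,-6): internal coord -3 + (-6)·λ' = +0.7082; +0.7082 ∈ [0.3, 0.9) → IN Λ
#7 (-5,-4): internal coord -5 + (-4)·λ' = -2.5279; -2.5279 ∉ [0.3, 0.9) → out
#8 (6,8): internal coord 6 + (8)·λ' = +1.0557; +1.0557 ∉ [0.3, 0.9) → out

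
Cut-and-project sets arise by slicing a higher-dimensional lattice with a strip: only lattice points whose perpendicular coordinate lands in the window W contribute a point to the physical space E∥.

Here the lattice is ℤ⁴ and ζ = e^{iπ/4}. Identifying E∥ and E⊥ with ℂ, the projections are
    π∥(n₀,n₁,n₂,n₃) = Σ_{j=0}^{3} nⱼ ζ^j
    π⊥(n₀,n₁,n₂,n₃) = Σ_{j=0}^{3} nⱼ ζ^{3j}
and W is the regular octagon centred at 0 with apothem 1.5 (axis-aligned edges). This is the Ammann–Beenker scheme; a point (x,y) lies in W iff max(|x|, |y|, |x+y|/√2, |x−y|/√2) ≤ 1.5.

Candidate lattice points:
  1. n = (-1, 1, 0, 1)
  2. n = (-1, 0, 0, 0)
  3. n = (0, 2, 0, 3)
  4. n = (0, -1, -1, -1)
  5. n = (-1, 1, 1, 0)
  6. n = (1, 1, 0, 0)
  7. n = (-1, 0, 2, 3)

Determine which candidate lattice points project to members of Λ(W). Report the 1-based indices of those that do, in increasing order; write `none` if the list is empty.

2, 4, 6, 7

With ζ = e^{iπ/4} the internal vectors are ζ^0,ζ^3,ζ^6,ζ^9.
candidate 1: n = (-1, 1, 0, 1) → π⊥ ≈ (-1.0000, +1.4142); max(|x|,|y|,|x±y|/√2) = 1.7071 > 1.5 ⇒ ∉ W
candidate 2: n = (-1, 0, 0, 0) → π⊥ ≈ (-1.0000, +0.0000); max(|x|,|y|,|x±y|/√2) = 1.0000 ≤ 1.5 ⇒ ∈ W
candidate 3: n = (0, 2, 0, 3) → π⊥ ≈ (+0.7071, +3.5355); max(|x|,|y|,|x±y|/√2) = 3.5355 > 1.5 ⇒ ∉ W
candidate 4: n = (0, -1, -1, -1) → π⊥ ≈ (+0.0000, -0.4142); max(|x|,|y|,|x±y|/√2) = 0.4142 ≤ 1.5 ⇒ ∈ W
candidate 5: n = (-1, 1, 1, 0) → π⊥ ≈ (-1.7071, -0.2929); max(|x|,|y|,|x±y|/√2) = 1.7071 > 1.5 ⇒ ∉ W
candidate 6: n = (1, 1, 0, 0) → π⊥ ≈ (+0.2929, +0.7071); max(|x|,|y|,|x±y|/√2) = 0.7071 ≤ 1.5 ⇒ ∈ W
candidate 7: n = (-1, 0, 2, 3) → π⊥ ≈ (+1.1213, +0.1213); max(|x|,|y|,|x±y|/√2) = 1.1213 ≤ 1.5 ⇒ ∈ W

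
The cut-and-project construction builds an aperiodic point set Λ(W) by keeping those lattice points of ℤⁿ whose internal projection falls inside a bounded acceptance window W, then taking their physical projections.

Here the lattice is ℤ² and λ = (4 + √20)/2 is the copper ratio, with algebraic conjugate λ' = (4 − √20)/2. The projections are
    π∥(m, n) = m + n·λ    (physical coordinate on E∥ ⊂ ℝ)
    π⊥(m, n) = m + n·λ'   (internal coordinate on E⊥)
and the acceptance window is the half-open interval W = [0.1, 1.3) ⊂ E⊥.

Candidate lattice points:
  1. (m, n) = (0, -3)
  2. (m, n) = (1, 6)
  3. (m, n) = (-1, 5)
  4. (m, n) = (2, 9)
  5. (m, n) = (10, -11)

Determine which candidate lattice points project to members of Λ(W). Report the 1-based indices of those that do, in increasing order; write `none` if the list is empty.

1

Compute λ' = (4−√20)/2 = -0.2361, so π⊥(m,n) = m -0.2361·n.
candidate 1: (m,n)=(0,-3) → π∥ = 0-3·λ ≈ -12.7082, π⊥ = 0-3·λ' ≈ 0.7082 ∈ [0.1, 1.3) ⇒ IN Λ
candidate 2: (m,n)=(1,6) → π∥ = 1+6·λ ≈ 26.4164, π⊥ = 1+6·λ' ≈ -0.4164 ∉ [0.1, 1.3) ⇒ out
candidate 3: (m,n)=(-1,5) → π∥ = -1+5·λ ≈ 20.1803, π⊥ = -1+5·λ' ≈ -2.1803 ∉ [0.1, 1.3) ⇒ out
candidate 4: (m,n)=(2,9) → π∥ = 2+9·λ ≈ 40.1246, π⊥ = 2+9·λ' ≈ -0.1246 ∉ [0.1, 1.3) ⇒ out
candidate 5: (m,n)=(10,-11) → π∥ = 10-11·λ ≈ -36.5967, π⊥ = 10-11·λ' ≈ 12.5967 ∉ [0.1, 1.3) ⇒ out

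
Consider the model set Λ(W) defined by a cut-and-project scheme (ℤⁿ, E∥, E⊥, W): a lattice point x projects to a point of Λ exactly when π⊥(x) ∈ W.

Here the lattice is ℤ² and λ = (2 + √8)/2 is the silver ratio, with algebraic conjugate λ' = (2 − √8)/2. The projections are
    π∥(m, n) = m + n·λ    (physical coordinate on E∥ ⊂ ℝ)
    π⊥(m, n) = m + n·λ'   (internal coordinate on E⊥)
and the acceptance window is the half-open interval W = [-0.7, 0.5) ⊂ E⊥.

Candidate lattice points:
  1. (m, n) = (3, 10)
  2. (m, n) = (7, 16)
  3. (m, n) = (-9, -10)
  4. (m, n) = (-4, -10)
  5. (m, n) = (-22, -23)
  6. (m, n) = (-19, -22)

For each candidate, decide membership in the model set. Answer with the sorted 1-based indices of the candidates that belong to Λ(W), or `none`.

λ' = (2−√8)/2 ≈ -0.414214.
candidate 1: (m,n)=(3,10) → π∥ = 3+10·λ ≈ 27.142136, π⊥ = 3+10·λ' ≈ -1.142136 ∉ [-0.7, 0.5) ⇒ out
candidate 2: (m,n)=(7,16) → π∥ = 7+16·λ ≈ 45.627417, π⊥ = 7+16·λ' ≈ 0.372583 ∈ [-0.7, 0.5) ⇒ IN Λ
candidate 3: (m,n)=(-9,-10) → π∥ = -9-10·λ ≈ -33.142136, π⊥ = -9-10·λ' ≈ -4.857864 ∉ [-0.7, 0.5) ⇒ out
candidate 4: (m,n)=(-4,-10) → π∥ = -4-10·λ ≈ -28.142136, π⊥ = -4-10·λ' ≈ 0.142136 ∈ [-0.7, 0.5) ⇒ IN Λ
candidate 5: (m,n)=(-22,-23) → π∥ = -22-23·λ ≈ -77.526912, π⊥ = -22-23·λ' ≈ -12.473088 ∉ [-0.7, 0.5) ⇒ out
candidate 6: (m,n)=(-19,-22) → π∥ = -19-22·λ ≈ -72.112698, π⊥ = -19-22·λ' ≈ -9.887302 ∉ [-0.7, 0.5) ⇒ out

2, 4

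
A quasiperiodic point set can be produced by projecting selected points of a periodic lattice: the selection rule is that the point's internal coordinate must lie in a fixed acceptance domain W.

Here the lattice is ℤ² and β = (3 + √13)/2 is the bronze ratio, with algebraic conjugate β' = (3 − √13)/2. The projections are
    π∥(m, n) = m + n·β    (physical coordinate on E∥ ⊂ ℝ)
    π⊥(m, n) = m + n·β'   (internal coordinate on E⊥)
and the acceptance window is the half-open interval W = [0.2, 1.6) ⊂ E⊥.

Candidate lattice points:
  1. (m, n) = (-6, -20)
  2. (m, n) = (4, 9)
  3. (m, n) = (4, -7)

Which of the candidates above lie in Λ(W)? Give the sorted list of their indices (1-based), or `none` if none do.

2

Compute β' = (3−√13)/2 = -0.3028, so π⊥(m,n) = m -0.3028·n.
#1 (-6,-20): internal coord -6 + (-20)·β' = +0.0555; +0.0555 ∉ [0.2, 1.6) → out
#2 (4,9): internal coord 4 + (9)·β' = +1.2750; +1.2750 ∈ [0.2, 1.6) → IN Λ
#3 (4,-7): internal coord 4 + (-7)·β' = +6.1194; +6.1194 ∉ [0.2, 1.6) → out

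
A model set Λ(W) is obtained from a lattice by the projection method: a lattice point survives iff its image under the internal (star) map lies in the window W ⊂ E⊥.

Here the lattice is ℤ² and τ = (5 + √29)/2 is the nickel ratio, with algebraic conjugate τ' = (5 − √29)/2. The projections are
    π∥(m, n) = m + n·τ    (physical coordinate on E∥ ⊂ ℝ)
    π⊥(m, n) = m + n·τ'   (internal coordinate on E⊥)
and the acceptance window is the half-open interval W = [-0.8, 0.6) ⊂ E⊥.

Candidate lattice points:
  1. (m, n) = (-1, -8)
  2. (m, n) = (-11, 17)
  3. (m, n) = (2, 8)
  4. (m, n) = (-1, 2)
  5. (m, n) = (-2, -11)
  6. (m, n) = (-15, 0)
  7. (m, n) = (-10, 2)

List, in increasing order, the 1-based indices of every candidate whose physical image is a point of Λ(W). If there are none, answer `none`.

1, 3, 5

Compute τ' = (5−√29)/2 = -0.19258, so π⊥(m,n) = m -0.19258·n.
#1 (-1,-8): internal coord -1 + (-8)·τ' = +0.54066; +0.54066 ∈ [-0.8, 0.6) → IN Λ
#2 (-11,17): internal coord -11 + (17)·τ' = -14.27390; -14.27390 ∉ [-0.8, 0.6) → out
#3 (2,8): internal coord 2 + (8)·τ' = +0.45934; +0.45934 ∈ [-0.8, 0.6) → IN Λ
#4 (-1,2): internal coord -1 + (2)·τ' = -1.38516; -1.38516 ∉ [-0.8, 0.6) → out
#5 (-2,-11): internal coord -2 + (-11)·τ' = +0.11841; +0.11841 ∈ [-0.8, 0.6) → IN Λ
#6 (-15,0): internal coord -15 + (0)·τ' = -15.00000; -15.00000 ∉ [-0.8, 0.6) → out
#7 (-10,2): internal coord -10 + (2)·τ' = -10.38516; -10.38516 ∉ [-0.8, 0.6) → out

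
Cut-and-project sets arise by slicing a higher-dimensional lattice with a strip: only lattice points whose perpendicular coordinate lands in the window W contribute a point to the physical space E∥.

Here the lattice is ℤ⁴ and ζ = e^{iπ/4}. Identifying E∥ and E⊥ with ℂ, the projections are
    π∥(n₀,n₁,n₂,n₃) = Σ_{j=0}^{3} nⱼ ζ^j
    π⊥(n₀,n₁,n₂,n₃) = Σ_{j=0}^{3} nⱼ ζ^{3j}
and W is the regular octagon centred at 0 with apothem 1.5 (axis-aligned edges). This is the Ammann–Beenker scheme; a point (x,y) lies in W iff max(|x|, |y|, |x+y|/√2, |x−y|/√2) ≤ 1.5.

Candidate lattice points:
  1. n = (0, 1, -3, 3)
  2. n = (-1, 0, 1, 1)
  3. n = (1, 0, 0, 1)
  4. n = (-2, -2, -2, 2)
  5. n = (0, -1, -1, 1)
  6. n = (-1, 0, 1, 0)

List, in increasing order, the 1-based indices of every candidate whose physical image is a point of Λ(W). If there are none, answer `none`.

Internal map: ζ^{3j} for j=0..3 gives (1,0), (−√2/2,√2/2), (0,−1), (√2/2,√2/2).
candidate 1: n = (0, 1, -3, 3) → π⊥ ≈ (+1.4142, +5.8284); max(|x|,|y|,|x±y|/√2) = 5.8284 > 1.5 ⇒ ∉ W
candidate 2: n = (-1, 0, 1, 1) → π⊥ ≈ (-0.2929, -0.2929); max(|x|,|y|,|x±y|/√2) = 0.4142 ≤ 1.5 ⇒ ∈ W
candidate 3: n = (1, 0, 0, 1) → π⊥ ≈ (+1.7071, +0.7071); max(|x|,|y|,|x±y|/√2) = 1.7071 > 1.5 ⇒ ∉ W
candidate 4: n = (-2, -2, -2, 2) → π⊥ ≈ (+0.8284, +2.0000); max(|x|,|y|,|x±y|/√2) = 2.0000 > 1.5 ⇒ ∉ W
candidate 5: n = (0, -1, -1, 1) → π⊥ ≈ (+1.4142, +1.0000); max(|x|,|y|,|x±y|/√2) = 1.7071 > 1.5 ⇒ ∉ W
candidate 6: n = (-1, 0, 1, 0) → π⊥ ≈ (-1.0000, -1.0000); max(|x|,|y|,|x±y|/√2) = 1.4142 ≤ 1.5 ⇒ ∈ W

2, 6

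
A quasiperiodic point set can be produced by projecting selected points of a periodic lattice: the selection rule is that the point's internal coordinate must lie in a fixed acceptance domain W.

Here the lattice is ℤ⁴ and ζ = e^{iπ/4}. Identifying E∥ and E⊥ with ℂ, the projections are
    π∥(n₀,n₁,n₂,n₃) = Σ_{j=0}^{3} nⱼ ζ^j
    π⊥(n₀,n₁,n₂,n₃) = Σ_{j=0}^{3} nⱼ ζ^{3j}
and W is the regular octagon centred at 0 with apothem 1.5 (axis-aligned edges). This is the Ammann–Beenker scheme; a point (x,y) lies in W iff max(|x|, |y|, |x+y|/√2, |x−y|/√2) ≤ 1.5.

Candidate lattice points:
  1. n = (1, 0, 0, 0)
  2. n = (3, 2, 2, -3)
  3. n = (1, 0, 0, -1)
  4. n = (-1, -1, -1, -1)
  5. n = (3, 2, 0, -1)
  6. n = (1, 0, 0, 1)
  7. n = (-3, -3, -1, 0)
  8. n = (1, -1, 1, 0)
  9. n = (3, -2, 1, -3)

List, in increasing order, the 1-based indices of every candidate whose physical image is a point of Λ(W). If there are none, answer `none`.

Internal map: ζ^{3j} for j=0..3 gives (1,0), (−√2/2,√2/2), (0,−1), (√2/2,√2/2).
#1 (1, 0, 0, 0): internal (1.000000, 0.000000); octagon support 1.000000 vs apothem 1.5 → ∈ W
#2 (3, 2, 2, -3): internal (-0.535534, -2.707107); octagon support 2.707107 vs apothem 1.5 → ∉ W
#3 (1, 0, 0, -1): internal (0.292893, -0.707107); octagon support 0.707107 vs apothem 1.5 → ∈ W
#4 (-1, -1, -1, -1): internal (-1.000000, -0.414214); octagon support 1.000000 vs apothem 1.5 → ∈ W
#5 (3, 2, 0, -1): internal (0.878680, 0.707107); octagon support 1.121320 vs apothem 1.5 → ∈ W
#6 (1, 0, 0, 1): internal (1.707107, 0.707107); octagon support 1.707107 vs apothem 1.5 → ∉ W
#7 (-3, -3, -1, 0): internal (-0.878680, -1.121320); octagon support 1.414214 vs apothem 1.5 → ∈ W
#8 (1, -1, 1, 0): internal (1.707107, -1.707107); octagon support 2.414214 vs apothem 1.5 → ∉ W
#9 (3, -2, 1, -3): internal (2.292893, -4.535534); octagon support 4.828427 vs apothem 1.5 → ∉ W

1, 3, 4, 5, 7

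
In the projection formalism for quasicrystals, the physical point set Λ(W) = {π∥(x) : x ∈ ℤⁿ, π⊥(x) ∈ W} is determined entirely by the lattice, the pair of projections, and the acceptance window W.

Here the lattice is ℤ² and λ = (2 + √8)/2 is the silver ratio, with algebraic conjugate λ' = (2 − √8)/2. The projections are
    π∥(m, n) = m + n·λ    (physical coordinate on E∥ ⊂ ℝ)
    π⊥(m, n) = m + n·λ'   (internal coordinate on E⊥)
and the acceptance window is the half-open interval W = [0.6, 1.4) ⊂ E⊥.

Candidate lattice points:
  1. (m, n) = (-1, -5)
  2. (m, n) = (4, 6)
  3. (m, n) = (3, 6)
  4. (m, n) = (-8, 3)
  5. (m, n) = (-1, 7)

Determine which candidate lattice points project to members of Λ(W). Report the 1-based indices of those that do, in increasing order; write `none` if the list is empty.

1

λ' = (2−√8)/2 ≈ -0.414214.
#1 (-1,-5): internal coord -1 + (-5)·λ' = +1.071068; +1.071068 ∈ [0.6, 1.4) → IN Λ
#2 (4,6): internal coord 4 + (6)·λ' = +1.514719; +1.514719 ∉ [0.6, 1.4) → out
#3 (3,6): internal coord 3 + (6)·λ' = +0.514719; +0.514719 ∉ [0.6, 1.4) → out
#4 (-8,3): internal coord -8 + (3)·λ' = -9.242641; -9.242641 ∉ [0.6, 1.4) → out
#5 (-1,7): internal coord -1 + (7)·λ' = -3.899495; -3.899495 ∉ [0.6, 1.4) → out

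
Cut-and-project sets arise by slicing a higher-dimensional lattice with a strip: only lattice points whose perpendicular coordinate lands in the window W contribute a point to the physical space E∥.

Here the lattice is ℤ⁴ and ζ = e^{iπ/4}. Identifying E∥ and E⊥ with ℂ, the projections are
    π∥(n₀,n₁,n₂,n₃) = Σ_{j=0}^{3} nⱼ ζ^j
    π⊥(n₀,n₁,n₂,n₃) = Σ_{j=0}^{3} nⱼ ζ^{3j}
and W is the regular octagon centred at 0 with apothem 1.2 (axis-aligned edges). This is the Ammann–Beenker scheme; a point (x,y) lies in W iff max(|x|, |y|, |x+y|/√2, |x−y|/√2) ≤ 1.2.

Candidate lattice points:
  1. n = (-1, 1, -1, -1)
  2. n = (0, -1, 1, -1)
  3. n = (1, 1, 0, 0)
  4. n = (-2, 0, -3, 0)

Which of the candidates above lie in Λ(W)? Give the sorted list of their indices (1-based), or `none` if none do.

3

With ζ = e^{iπ/4} the internal vectors are ζ^0,ζ^3,ζ^6,ζ^9.
candidate 1: n = (-1, 1, -1, -1) → π⊥ ≈ (-2.414214, +1.000000); max(|x|,|y|,|x±y|/√2) = 2.414214 > 1.2 ⇒ ∉ W
candidate 2: n = (0, -1, 1, -1) → π⊥ ≈ (+0.000000, -2.414214); max(|x|,|y|,|x±y|/√2) = 2.414214 > 1.2 ⇒ ∉ W
candidate 3: n = (1, 1, 0, 0) → π⊥ ≈ (+0.292893, +0.707107); max(|x|,|y|,|x±y|/√2) = 0.707107 ≤ 1.2 ⇒ ∈ W
candidate 4: n = (-2, 0, -3, 0) → π⊥ ≈ (-2.000000, +3.000000); max(|x|,|y|,|x±y|/√2) = 3.535534 > 1.2 ⇒ ∉ W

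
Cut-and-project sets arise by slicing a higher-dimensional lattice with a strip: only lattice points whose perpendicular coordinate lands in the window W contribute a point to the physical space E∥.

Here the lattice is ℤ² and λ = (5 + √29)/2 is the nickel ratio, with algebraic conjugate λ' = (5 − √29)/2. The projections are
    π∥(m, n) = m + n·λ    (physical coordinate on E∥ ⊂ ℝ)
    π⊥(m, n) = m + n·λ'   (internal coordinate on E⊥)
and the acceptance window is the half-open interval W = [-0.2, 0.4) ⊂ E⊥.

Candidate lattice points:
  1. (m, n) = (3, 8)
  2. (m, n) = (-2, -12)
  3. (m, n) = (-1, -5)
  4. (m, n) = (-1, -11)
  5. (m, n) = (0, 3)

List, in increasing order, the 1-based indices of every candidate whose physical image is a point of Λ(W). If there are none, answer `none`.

λ' = (5−√29)/2 ≈ -0.1926.
[1] lift (3,8): star map gives 1.4593; window check -0.2 ≤ 1.4593 < 0.4 is false → out
[2] lift (-2,-12): star map gives 0.3110; window check -0.2 ≤ 0.3110 < 0.4 is true → IN Λ
[3] lift (-1,-5): star map gives -0.0371; window check -0.2 ≤ -0.0371 < 0.4 is true → IN Λ
[4] lift (-1,-11): star map gives 1.1184; window check -0.2 ≤ 1.1184 < 0.4 is false → out
[5] lift (0,3): star map gives -0.5777; window check -0.2 ≤ -0.5777 < 0.4 is false → out

2, 3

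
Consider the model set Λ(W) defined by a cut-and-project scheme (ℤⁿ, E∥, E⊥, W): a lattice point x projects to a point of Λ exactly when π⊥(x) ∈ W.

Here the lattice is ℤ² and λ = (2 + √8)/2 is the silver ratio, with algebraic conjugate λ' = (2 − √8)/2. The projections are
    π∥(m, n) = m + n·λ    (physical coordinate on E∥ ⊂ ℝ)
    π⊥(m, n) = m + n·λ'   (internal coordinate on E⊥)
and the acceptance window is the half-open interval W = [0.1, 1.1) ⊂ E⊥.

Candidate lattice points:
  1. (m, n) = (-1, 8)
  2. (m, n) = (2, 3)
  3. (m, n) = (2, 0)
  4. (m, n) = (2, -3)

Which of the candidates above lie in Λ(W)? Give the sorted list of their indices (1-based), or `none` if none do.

2

Numerically λ ≈ 2.414214 and λ' = −1/λ ≈ -0.414214.
[1] lift (-1,8): star map gives -4.313708; window check 0.1 ≤ -4.313708 < 1.1 is false → out
[2] lift (2,3): star map gives 0.757359; window check 0.1 ≤ 0.757359 < 1.1 is true → IN Λ
[3] lift (2,0): star map gives 2.000000; window check 0.1 ≤ 2.000000 < 1.1 is false → out
[4] lift (2,-3): star map gives 3.242641; window check 0.1 ≤ 3.242641 < 1.1 is false → out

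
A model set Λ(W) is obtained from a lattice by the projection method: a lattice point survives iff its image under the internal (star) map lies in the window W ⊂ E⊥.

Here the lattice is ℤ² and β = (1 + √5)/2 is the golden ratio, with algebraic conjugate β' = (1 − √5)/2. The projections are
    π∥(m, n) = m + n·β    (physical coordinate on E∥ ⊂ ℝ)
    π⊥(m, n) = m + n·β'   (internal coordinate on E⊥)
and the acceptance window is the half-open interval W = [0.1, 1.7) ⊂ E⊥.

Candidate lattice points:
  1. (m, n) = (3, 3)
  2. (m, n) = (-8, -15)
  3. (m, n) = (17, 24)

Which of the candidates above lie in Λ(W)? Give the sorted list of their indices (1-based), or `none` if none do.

Numerically β ≈ 1.618034 and β' = −1/β ≈ -0.618034.
#1 (3,3): internal coord 3 + (3)·β' = +1.145898; +1.145898 ∈ [0.1, 1.7) → IN Λ
#2 (-8,-15): internal coord -8 + (-15)·β' = +1.270510; +1.270510 ∈ [0.1, 1.7) → IN Λ
#3 (17,24): internal coord 17 + (24)·β' = +2.167184; +2.167184 ∉ [0.1, 1.7) → out

1, 2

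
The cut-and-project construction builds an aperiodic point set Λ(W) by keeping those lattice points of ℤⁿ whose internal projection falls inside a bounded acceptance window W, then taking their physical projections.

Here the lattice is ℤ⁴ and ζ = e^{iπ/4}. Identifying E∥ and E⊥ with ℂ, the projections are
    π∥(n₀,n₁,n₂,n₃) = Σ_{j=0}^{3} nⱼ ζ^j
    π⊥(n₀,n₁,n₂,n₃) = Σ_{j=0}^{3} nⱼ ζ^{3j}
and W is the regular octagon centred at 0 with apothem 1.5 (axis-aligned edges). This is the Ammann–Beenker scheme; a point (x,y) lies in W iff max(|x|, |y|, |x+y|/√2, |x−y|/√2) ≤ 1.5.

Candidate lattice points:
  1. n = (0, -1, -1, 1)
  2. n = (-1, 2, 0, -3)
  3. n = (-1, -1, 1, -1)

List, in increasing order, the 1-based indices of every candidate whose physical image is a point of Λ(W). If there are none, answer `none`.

none

Internal map: ζ^{3j} for j=0..3 gives (1,0), (−√2/2,√2/2), (0,−1), (√2/2,√2/2).
#1 (0, -1, -1, 1): internal (1.41421, 1.00000); octagon support 1.70711 vs apothem 1.5 → ∉ W
#2 (-1, 2, 0, -3): internal (-4.53553, -0.70711); octagon support 4.53553 vs apothem 1.5 → ∉ W
#3 (-1, -1, 1, -1): internal (-1.00000, -2.41421); octagon support 2.41421 vs apothem 1.5 → ∉ W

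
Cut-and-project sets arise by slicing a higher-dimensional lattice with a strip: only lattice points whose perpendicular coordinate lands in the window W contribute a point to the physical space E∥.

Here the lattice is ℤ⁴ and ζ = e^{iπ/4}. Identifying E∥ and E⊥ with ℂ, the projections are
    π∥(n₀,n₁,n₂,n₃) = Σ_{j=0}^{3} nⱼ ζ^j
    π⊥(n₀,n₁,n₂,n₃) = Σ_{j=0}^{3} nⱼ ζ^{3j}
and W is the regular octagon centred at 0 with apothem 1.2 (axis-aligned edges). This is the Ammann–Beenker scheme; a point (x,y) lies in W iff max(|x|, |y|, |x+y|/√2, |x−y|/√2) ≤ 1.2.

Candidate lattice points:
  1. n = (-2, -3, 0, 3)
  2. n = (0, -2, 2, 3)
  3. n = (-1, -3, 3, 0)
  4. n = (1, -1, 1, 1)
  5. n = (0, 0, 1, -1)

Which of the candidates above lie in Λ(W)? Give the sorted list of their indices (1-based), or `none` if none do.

none

With ζ = e^{iπ/4} the internal vectors are ζ^0,ζ^3,ζ^6,ζ^9.
candidate 1: n = (-2, -3, 0, 3) → π⊥ ≈ (+2.242641, +0.000000); max(|x|,|y|,|x±y|/√2) = 2.242641 > 1.2 ⇒ ∉ W
candidate 2: n = (0, -2, 2, 3) → π⊥ ≈ (+3.535534, -1.292893); max(|x|,|y|,|x±y|/√2) = 3.535534 > 1.2 ⇒ ∉ W
candidate 3: n = (-1, -3, 3, 0) → π⊥ ≈ (+1.121320, -5.121320); max(|x|,|y|,|x±y|/√2) = 5.121320 > 1.2 ⇒ ∉ W
candidate 4: n = (1, -1, 1, 1) → π⊥ ≈ (+2.414214, -1.000000); max(|x|,|y|,|x±y|/√2) = 2.414214 > 1.2 ⇒ ∉ W
candidate 5: n = (0, 0, 1, -1) → π⊥ ≈ (-0.707107, -1.707107); max(|x|,|y|,|x±y|/√2) = 1.707107 > 1.2 ⇒ ∉ W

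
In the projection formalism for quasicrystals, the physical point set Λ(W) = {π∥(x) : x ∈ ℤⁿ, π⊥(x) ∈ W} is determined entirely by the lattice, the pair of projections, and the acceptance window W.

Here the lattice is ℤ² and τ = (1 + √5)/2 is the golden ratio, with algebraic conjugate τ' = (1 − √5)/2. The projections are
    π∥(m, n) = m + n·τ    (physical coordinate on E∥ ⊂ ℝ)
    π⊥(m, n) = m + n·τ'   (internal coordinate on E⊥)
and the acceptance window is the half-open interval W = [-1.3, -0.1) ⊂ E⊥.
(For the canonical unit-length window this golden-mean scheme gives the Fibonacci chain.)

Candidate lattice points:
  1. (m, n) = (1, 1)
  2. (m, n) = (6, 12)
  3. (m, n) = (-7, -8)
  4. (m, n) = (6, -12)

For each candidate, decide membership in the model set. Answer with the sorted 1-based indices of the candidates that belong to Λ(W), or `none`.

Numerically τ ≈ 1.61803 and τ' = −1/τ ≈ -0.61803.
[1] lift (1,1): star map gives 0.38197; window check -1.3 ≤ 0.38197 < -0.1 is false → out
[2] lift (6,12): star map gives -1.41641; window check -1.3 ≤ -1.41641 < -0.1 is false → out
[3] lift (-7,-8): star map gives -2.05573; window check -1.3 ≤ -2.05573 < -0.1 is false → out
[4] lift (6,-12): star map gives 13.41641; window check -1.3 ≤ 13.41641 < -0.1 is false → out

none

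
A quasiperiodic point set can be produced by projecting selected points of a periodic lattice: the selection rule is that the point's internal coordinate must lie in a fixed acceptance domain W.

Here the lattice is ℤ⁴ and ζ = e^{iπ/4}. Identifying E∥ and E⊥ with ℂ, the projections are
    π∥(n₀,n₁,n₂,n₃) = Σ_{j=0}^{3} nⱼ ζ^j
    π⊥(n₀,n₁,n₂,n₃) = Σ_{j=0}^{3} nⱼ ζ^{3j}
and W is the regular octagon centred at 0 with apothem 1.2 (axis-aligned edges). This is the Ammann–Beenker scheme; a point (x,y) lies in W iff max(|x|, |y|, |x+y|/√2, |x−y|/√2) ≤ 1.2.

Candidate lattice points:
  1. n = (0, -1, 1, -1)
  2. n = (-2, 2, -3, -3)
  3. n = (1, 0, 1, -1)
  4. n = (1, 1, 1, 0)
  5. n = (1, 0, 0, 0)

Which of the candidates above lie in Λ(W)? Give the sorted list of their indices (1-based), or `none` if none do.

With ζ = e^{iπ/4} the internal vectors are ζ^0,ζ^3,ζ^6,ζ^9.
candidate 1: n = (0, -1, 1, -1) → π⊥ ≈ (+0.00000, -2.41421); max(|x|,|y|,|x±y|/√2) = 2.41421 > 1.2 ⇒ ∉ W
candidate 2: n = (-2, 2, -3, -3) → π⊥ ≈ (-5.53553, +2.29289); max(|x|,|y|,|x±y|/√2) = 5.53553 > 1.2 ⇒ ∉ W
candidate 3: n = (1, 0, 1, -1) → π⊥ ≈ (+0.29289, -1.70711); max(|x|,|y|,|x±y|/√2) = 1.70711 > 1.2 ⇒ ∉ W
candidate 4: n = (1, 1, 1, 0) → π⊥ ≈ (+0.29289, -0.29289); max(|x|,|y|,|x±y|/√2) = 0.41421 ≤ 1.2 ⇒ ∈ W
candidate 5: n = (1, 0, 0, 0) → π⊥ ≈ (+1.00000, +0.00000); max(|x|,|y|,|x±y|/√2) = 1.00000 ≤ 1.2 ⇒ ∈ W

4, 5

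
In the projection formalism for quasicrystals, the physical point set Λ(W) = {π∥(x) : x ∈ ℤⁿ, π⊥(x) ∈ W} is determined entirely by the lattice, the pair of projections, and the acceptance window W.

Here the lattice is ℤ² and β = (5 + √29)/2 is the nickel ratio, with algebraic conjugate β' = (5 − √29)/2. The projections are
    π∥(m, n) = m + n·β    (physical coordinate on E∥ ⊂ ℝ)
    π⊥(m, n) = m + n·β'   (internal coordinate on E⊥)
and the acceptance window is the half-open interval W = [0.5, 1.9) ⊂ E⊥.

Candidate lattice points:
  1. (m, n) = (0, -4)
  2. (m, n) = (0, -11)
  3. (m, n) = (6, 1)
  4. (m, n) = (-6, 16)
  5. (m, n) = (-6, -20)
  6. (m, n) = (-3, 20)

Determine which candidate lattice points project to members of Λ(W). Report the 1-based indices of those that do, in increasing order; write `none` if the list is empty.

1

Compute β' = (5−√29)/2 = -0.192582, so π⊥(m,n) = m -0.192582·n.
candidate 1: (m,n)=(0,-4) → π∥ = 0-4·β ≈ -20.770330, π⊥ = 0-4·β' ≈ 0.770330 ∈ [0.5, 1.9) ⇒ IN Λ
candidate 2: (m,n)=(0,-11) → π∥ = 0-11·β ≈ -57.118406, π⊥ = 0-11·β' ≈ 2.118406 ∉ [0.5, 1.9) ⇒ out
candidate 3: (m,n)=(6,1) → π∥ = 6+1·β ≈ 11.192582, π⊥ = 6+1·β' ≈ 5.807418 ∉ [0.5, 1.9) ⇒ out
candidate 4: (m,n)=(-6,16) → π∥ = -6+16·β ≈ 77.081318, π⊥ = -6+16·β' ≈ -9.081318 ∉ [0.5, 1.9) ⇒ out
candidate 5: (m,n)=(-6,-20) → π∥ = -6-20·β ≈ -109.851648, π⊥ = -6-20·β' ≈ -2.148352 ∉ [0.5, 1.9) ⇒ out
candidate 6: (m,n)=(-3,20) → π∥ = -3+20·β ≈ 100.851648, π⊥ = -3+20·β' ≈ -6.851648 ∉ [0.5, 1.9) ⇒ out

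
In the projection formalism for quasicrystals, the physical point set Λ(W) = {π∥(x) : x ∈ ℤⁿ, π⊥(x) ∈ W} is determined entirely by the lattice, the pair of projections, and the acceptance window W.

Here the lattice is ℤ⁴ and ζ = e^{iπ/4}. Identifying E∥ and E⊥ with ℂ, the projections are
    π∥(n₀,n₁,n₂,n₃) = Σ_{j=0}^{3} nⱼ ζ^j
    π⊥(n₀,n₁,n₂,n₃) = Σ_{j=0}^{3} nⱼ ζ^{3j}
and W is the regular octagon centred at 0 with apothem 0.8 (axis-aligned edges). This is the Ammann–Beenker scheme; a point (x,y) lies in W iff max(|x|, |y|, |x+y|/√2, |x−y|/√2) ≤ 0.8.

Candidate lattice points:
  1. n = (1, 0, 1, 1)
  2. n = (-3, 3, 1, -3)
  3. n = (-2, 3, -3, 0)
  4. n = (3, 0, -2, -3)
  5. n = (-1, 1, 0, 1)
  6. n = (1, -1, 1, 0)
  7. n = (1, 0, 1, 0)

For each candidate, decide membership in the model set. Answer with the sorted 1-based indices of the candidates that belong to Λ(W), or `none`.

none

With ζ = e^{iπ/4} the internal vectors are ζ^0,ζ^3,ζ^6,ζ^9.
candidate 1: n = (1, 0, 1, 1) → π⊥ ≈ (+1.707107, -0.292893); max(|x|,|y|,|x±y|/√2) = 1.707107 > 0.8 ⇒ ∉ W
candidate 2: n = (-3, 3, 1, -3) → π⊥ ≈ (-7.242641, -1.000000); max(|x|,|y|,|x±y|/√2) = 7.242641 > 0.8 ⇒ ∉ W
candidate 3: n = (-2, 3, -3, 0) → π⊥ ≈ (-4.121320, +5.121320); max(|x|,|y|,|x±y|/√2) = 6.535534 > 0.8 ⇒ ∉ W
candidate 4: n = (3, 0, -2, -3) → π⊥ ≈ (+0.878680, -0.121320); max(|x|,|y|,|x±y|/√2) = 0.878680 > 0.8 ⇒ ∉ W
candidate 5: n = (-1, 1, 0, 1) → π⊥ ≈ (-1.000000, +1.414214); max(|x|,|y|,|x±y|/√2) = 1.707107 > 0.8 ⇒ ∉ W
candidate 6: n = (1, -1, 1, 0) → π⊥ ≈ (+1.707107, -1.707107); max(|x|,|y|,|x±y|/√2) = 2.414214 > 0.8 ⇒ ∉ W
candidate 7: n = (1, 0, 1, 0) → π⊥ ≈ (+1.000000, -1.000000); max(|x|,|y|,|x±y|/√2) = 1.414214 > 0.8 ⇒ ∉ W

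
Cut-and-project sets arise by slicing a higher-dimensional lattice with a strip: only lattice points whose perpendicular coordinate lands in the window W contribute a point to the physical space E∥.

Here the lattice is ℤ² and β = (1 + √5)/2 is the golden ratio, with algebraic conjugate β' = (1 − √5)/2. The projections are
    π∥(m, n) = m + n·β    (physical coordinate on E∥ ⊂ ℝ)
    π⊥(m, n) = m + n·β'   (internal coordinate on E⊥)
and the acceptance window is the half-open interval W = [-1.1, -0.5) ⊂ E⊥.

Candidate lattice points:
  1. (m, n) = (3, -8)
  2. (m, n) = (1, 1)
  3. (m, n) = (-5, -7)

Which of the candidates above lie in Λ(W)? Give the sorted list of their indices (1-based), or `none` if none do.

3

Compute β' = (1−√5)/2 = -0.6180, so π⊥(m,n) = m -0.6180·n.
candidate 1: (m,n)=(3,-8) → π∥ = 3-8·β ≈ -9.9443, π⊥ = 3-8·β' ≈ 7.9443 ∉ [-1.1, -0.5) ⇒ out
candidate 2: (m,n)=(1,1) → π∥ = 1+1·β ≈ 2.6180, π⊥ = 1+1·β' ≈ 0.3820 ∉ [-1.1, -0.5) ⇒ out
candidate 3: (m,n)=(-5,-7) → π∥ = -5-7·β ≈ -16.3262, π⊥ = -5-7·β' ≈ -0.6738 ∈ [-1.1, -0.5) ⇒ IN Λ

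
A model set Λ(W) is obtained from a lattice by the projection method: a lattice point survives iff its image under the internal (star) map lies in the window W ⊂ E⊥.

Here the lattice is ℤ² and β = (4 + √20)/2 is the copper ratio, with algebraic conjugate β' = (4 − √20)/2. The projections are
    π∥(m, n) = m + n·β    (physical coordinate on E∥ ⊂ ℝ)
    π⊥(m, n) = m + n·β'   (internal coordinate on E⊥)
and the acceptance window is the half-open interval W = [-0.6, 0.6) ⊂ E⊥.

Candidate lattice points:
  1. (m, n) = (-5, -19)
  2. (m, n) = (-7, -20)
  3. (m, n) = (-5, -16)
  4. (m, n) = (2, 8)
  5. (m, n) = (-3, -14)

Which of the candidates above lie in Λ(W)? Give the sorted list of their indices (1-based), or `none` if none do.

1, 4, 5

Compute β' = (4−√20)/2 = -0.236068, so π⊥(m,n) = m -0.236068·n.
[1] lift (-5,-19): star map gives -0.514708; window check -0.6 ≤ -0.514708 < 0.6 is true → IN Λ
[2] lift (-7,-20): star map gives -2.278640; window check -0.6 ≤ -2.278640 < 0.6 is false → out
[3] lift (-5,-16): star map gives -1.222912; window check -0.6 ≤ -1.222912 < 0.6 is false → out
[4] lift (2,8): star map gives 0.111456; window check -0.6 ≤ 0.111456 < 0.6 is true → IN Λ
[5] lift (-3,-14): star map gives 0.304952; window check -0.6 ≤ 0.304952 < 0.6 is true → IN Λ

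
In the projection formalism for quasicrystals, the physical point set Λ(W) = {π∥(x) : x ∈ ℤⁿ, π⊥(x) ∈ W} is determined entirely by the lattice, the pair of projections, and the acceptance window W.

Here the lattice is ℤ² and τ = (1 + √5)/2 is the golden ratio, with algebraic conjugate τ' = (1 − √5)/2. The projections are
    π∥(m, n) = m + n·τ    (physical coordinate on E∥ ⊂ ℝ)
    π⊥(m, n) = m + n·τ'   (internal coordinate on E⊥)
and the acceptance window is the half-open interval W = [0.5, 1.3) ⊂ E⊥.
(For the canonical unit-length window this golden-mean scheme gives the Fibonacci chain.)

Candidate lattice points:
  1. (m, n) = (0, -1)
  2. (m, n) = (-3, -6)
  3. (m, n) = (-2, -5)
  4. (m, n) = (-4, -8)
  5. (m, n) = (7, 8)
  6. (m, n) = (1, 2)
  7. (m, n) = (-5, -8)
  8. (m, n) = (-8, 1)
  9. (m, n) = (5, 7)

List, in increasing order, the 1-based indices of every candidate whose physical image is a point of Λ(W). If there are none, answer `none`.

1, 2, 3, 4, 9

τ' = (1−√5)/2 ≈ -0.61803.
#1 (0,-1): internal coord 0 + (-1)·τ' = +0.61803; +0.61803 ∈ [0.5, 1.3) → IN Λ
#2 (-3,-6): internal coord -3 + (-6)·τ' = +0.70820; +0.70820 ∈ [0.5, 1.3) → IN Λ
#3 (-2,-5): internal coord -2 + (-5)·τ' = +1.09017; +1.09017 ∈ [0.5, 1.3) → IN Λ
#4 (-4,-8): internal coord -4 + (-8)·τ' = +0.94427; +0.94427 ∈ [0.5, 1.3) → IN Λ
#5 (7,8): internal coord 7 + (8)·τ' = +2.05573; +2.05573 ∉ [0.5, 1.3) → out
#6 (1,2): internal coord 1 + (2)·τ' = -0.23607; -0.23607 ∉ [0.5, 1.3) → out
#7 (-5,-8): internal coord -5 + (-8)·τ' = -0.05573; -0.05573 ∉ [0.5, 1.3) → out
#8 (-8,1): internal coord -8 + (1)·τ' = -8.61803; -8.61803 ∉ [0.5, 1.3) → out
#9 (5,7): internal coord 5 + (7)·τ' = +0.67376; +0.67376 ∈ [0.5, 1.3) → IN Λ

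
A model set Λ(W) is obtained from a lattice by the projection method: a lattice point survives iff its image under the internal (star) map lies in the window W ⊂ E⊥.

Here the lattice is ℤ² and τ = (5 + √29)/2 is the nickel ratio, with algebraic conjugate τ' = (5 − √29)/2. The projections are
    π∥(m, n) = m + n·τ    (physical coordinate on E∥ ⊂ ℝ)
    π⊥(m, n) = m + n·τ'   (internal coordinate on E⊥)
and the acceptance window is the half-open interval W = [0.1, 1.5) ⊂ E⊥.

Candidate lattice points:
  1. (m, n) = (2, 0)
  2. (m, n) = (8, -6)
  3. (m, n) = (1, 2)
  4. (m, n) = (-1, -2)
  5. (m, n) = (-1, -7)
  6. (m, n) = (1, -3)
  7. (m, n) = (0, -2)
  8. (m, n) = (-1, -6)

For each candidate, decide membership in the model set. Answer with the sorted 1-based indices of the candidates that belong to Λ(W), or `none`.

Compute τ' = (5−√29)/2 = -0.19258, so π⊥(m,n) = m -0.19258·n.
[1] lift (2,0): star map gives 2.00000; window check 0.1 ≤ 2.00000 < 1.5 is false → out
[2] lift (8,-6): star map gives 9.15549; window check 0.1 ≤ 9.15549 < 1.5 is false → out
[3] lift (1,2): star map gives 0.61484; window check 0.1 ≤ 0.61484 < 1.5 is true → IN Λ
[4] lift (-1,-2): star map gives -0.61484; window check 0.1 ≤ -0.61484 < 1.5 is false → out
[5] lift (-1,-7): star map gives 0.34808; window check 0.1 ≤ 0.34808 < 1.5 is true → IN Λ
[6] lift (1,-3): star map gives 1.57775; window check 0.1 ≤ 1.57775 < 1.5 is false → out
[7] lift (0,-2): star map gives 0.38516; window check 0.1 ≤ 0.38516 < 1.5 is true → IN Λ
[8] lift (-1,-6): star map gives 0.15549; window check 0.1 ≤ 0.15549 < 1.5 is true → IN Λ

3, 5, 7, 8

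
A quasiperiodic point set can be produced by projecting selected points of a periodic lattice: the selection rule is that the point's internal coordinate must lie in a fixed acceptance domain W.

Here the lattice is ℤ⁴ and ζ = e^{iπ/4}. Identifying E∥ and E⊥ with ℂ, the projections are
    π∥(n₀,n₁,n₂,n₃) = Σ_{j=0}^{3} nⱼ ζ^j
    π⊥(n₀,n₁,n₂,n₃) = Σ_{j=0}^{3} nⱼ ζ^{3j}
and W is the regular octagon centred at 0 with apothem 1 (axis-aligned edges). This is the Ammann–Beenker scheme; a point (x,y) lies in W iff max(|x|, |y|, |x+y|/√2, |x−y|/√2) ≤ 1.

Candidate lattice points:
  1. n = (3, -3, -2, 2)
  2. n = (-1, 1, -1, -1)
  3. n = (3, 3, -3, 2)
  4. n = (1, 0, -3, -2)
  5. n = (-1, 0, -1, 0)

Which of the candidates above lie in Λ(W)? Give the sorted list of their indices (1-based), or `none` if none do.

none

Internal map: ζ^{3j} for j=0..3 gives (1,0), (−√2/2,√2/2), (0,−1), (√2/2,√2/2).
candidate 1: n = (3, -3, -2, 2) → π⊥ ≈ (+6.53553, +1.29289); max(|x|,|y|,|x±y|/√2) = 6.53553 > 1 ⇒ ∉ W
candidate 2: n = (-1, 1, -1, -1) → π⊥ ≈ (-2.41421, +1.00000); max(|x|,|y|,|x±y|/√2) = 2.41421 > 1 ⇒ ∉ W
candidate 3: n = (3, 3, -3, 2) → π⊥ ≈ (+2.29289, +6.53553); max(|x|,|y|,|x±y|/√2) = 6.53553 > 1 ⇒ ∉ W
candidate 4: n = (1, 0, -3, -2) → π⊥ ≈ (-0.41421, +1.58579); max(|x|,|y|,|x±y|/√2) = 1.58579 > 1 ⇒ ∉ W
candidate 5: n = (-1, 0, -1, 0) → π⊥ ≈ (-1.00000, +1.00000); max(|x|,|y|,|x±y|/√2) = 1.41421 > 1 ⇒ ∉ W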